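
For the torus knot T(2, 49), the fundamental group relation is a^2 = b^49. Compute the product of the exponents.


The relation is a^2 = b^49.
Product of exponents = 2 * 49
= 98

98


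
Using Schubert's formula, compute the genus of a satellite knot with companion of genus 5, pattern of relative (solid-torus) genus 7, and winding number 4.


Schubert: g(satellite) = g_rel(pattern) + |winding| * g(companion),
where g_rel(pattern) is the genus of the pattern relative to the solid torus.
= 7 + 4 * 5
= 7 + 20 = 27

27


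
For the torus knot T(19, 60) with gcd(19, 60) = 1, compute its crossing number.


For a torus knot T(p, q) with gcd(p,q)=1,
the crossing number is min(p*(q-1), q*(p-1)).
p*(q-1) = 19*59 = 1121
q*(p-1) = 60*18 = 1080
min(1121, 1080) = 1080

1080


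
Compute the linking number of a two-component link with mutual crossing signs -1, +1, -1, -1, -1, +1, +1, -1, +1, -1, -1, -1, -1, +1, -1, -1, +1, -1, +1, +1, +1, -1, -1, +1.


Step 1: Count positive crossings: 10
Step 2: Count negative crossings: 14
Step 3: Sum of signs = 10 - 14 = -4
Step 4: Linking number = sum/2 = -4/2 = -2

-2


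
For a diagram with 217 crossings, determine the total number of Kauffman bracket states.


Each crossing contributes 2 choices (A-smoothing or B-smoothing).
Total states = 2^217 = 210624583337114373395836055367340864637790190801098222508621955072

210624583337114373395836055367340864637790190801098222508621955072


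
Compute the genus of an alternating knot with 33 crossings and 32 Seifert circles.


For alternating knots, g = (c - s + 1)/2.
= (33 - 32 + 1)/2
= 2/2 = 1

1


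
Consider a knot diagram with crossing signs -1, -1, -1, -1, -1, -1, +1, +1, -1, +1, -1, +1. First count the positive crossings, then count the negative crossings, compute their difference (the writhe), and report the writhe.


Step 1: Count positive crossings (+1).
Positive crossings: 4
Step 2: Count negative crossings (-1).
Negative crossings: 8
Step 3: Writhe = (positive) - (negative)
w = 4 - 8 = -4
Step 4: |w| = 4, and w is negative

-4


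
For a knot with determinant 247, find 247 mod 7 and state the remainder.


Step 1: A knot is p-colorable if and only if p divides its determinant.
Step 2: Compute 247 mod 7.
247 = 35 * 7 + 2
Step 3: 247 mod 7 = 2
Step 4: The knot is 7-colorable: no

2


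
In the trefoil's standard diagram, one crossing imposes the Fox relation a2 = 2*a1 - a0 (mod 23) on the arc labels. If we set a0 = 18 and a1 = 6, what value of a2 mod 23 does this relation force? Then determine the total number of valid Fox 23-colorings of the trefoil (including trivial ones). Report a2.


Step 1: Apply the given crossing relation 2*a1 - a0 - a2 = 0 (mod 23).
  a2 = 2*a1 - a0 mod 23
  a2 = 2*6 - 18 mod 23
  a2 = 12 - 18 mod 23
  a2 = -6 mod 23 = 17
Step 2: The trefoil has determinant 3.
  Number of Fox p-colorings (p prime) is p^2 if p = 3, else p.
  Since 23 does not divide 3, only trivial (constant) colorings exist.
  (So the trial a0 = 18, a1 = 6 with a0 != a1 does NOT extend to a valid coloring of the whole trefoil: the other two crossing relations require 3*(a1 - a0) = 0 (mod 23), which fails.)
  Total colorings = 23
Step 3: a2 = 17, total Fox 23-colorings = 23

17


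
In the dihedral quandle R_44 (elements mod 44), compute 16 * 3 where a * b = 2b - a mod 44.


16 * 3 = 2*3 - 16 mod 44
= 6 - 16 mod 44
= -10 mod 44 = 34

34


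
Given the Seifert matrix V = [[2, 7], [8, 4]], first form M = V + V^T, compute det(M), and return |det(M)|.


Step 1: Form V + V^T where V = [[2, 7], [8, 4]]
  V^T = [[2, 8], [7, 4]]
  V + V^T = [[4, 15], [15, 8]]
Step 2: det(V + V^T) = 4*8 - 15*15
  = 32 - 225 = -193
Step 3: Knot determinant = |det(V + V^T)| = |-193| = 193

193


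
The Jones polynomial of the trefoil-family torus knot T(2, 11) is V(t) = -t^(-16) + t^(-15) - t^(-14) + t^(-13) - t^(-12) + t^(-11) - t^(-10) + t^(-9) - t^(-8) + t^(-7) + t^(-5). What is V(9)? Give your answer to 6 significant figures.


Substituting t = 9 into V(t) = -t^(-16) + t^(-15) - t^(-14) + t^(-13) - t^(-12) + t^(-11) - t^(-10) + t^(-9) - t^(-8) + t^(-7) + t^(-5):
  (-)t^(-16) = -5.3966e-16
  (+)t^(-15) = 4.85694e-15
  (-)t^(-14) = -4.37124e-14
  (+)t^(-13) = 3.93412e-13
  (-)t^(-12) = -3.54071e-12
  (+)t^(-11) = 3.18664e-11
  (-)t^(-10) = -2.86797e-10
  (+)t^(-9) = 2.58117e-09
  (-)t^(-8) = -2.32306e-08
  (+)t^(-7) = 2.09075e-07
  (+)t^(-5) = 1.69351e-05
Sum = (-5.3966e-16) + (4.85694e-15) + (-4.37124e-14) + (3.93412e-13) + (-3.54071e-12) + (3.18664e-11) + (-2.86797e-10) + (2.58117e-09) + (-2.32306e-08) + (2.09075e-07) + (1.69351e-05)
= 1.712325545e-05
Rounded to 6 significant figures: 1.71233e-05

1.71233e-05


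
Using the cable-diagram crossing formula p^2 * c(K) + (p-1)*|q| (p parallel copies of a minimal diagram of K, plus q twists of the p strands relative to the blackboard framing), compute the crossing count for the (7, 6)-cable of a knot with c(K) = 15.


Step 1: Each of the c(K) crossings of the companion diagram becomes p*p = p^2 crossings among the p parallel strands, and each of the |q| twists s_1 s_2 ... s_(p-1) adds (p-1) crossings.
  Crossings = p^2 * c(K) + (p-1)*|q|
Step 2: = 7^2 * 15 + (7-1)*6
Step 3: = 49*15 + 6*6
Step 4: = 735 + 36 = 771

771


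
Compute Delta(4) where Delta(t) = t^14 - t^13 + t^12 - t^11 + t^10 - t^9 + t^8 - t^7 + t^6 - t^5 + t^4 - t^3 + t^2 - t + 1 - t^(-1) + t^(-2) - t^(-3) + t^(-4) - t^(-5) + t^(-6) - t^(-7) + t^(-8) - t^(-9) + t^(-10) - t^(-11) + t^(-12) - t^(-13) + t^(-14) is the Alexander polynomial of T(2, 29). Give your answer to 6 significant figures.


Substituting t = 4 into Delta(t) = t^14 - t^13 + t^12 - t^11 + t^10 - t^9 + t^8 - t^7 + t^6 - t^5 + t^4 - t^3 + t^2 - t + 1 - t^(-1) + t^(-2) - t^(-3) + t^(-4) - t^(-5) + t^(-6) - t^(-7) + t^(-8) - t^(-9) + t^(-10) - t^(-11) + t^(-12) - t^(-13) + t^(-14):
Term values: (268435456) + (-67108864) + (16777216) + (-4194304) + (1048576) + (-262144) + (65536) + (-16384) + (4096) + (-1024) + (256) + (-64) + (16) + (-4) + (1) + (-0.25) + (0.0625) + (-0.015625) + (0.00390625) + (-0.000976562) + (0.000244141) + (-6.10352e-05) + (1.52588e-05) + (-3.8147e-06) + (9.53674e-07) + (-2.38419e-07) + (5.96046e-08) + (-1.49012e-08) + (3.72529e-09)
Sum = 214748364.8
Rounded to 6 significant figures: 2.14748e+08

2.14748e+08


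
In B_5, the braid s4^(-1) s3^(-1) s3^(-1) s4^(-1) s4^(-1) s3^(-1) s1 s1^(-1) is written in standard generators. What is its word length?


The word length counts the number of generators (including inverses).
Listing each generator: s4^(-1), s3^(-1), s3^(-1), s4^(-1), s4^(-1), s3^(-1), s1, s1^(-1)
There are 8 generators in this braid word.

8


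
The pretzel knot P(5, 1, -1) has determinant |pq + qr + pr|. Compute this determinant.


Step 1: Compute pq + qr + pr.
pq = 5*1 = 5
qr = 1*(-1) = -1
pr = 5*(-1) = -5
pq + qr + pr = 5 + (-1) + (-5) = -1
Step 2: Take absolute value.
det(P(5,1,-1)) = |-1| = 1

1


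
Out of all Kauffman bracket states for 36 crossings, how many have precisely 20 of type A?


We choose which 20 of 36 crossings get A-smoothings.
C(36, 20) = 36! / (20! * 16!)
= 7307872110

7307872110


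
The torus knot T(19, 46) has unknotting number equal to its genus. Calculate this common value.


For a torus knot T(p,q), both the unknotting number and genus equal (p-1)(q-1)/2.
= (19-1)(46-1)/2
= 18*45/2
= 810/2 = 405

405


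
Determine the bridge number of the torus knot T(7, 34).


The bridge number of T(p,q) is min(p,q).
min(7, 34) = 7

7


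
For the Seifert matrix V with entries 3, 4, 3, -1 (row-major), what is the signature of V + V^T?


Step 1: V + V^T = [[6, 7], [7, -2]]
Step 2: trace = 4, det = -61
Step 3: Discriminant = 4^2 - 4*(-61) = 260
Step 4: Eigenvalues: 10.0623, -6.06226
Step 5: Signature = (# positive eigenvalues) - (# negative eigenvalues) = 0

0


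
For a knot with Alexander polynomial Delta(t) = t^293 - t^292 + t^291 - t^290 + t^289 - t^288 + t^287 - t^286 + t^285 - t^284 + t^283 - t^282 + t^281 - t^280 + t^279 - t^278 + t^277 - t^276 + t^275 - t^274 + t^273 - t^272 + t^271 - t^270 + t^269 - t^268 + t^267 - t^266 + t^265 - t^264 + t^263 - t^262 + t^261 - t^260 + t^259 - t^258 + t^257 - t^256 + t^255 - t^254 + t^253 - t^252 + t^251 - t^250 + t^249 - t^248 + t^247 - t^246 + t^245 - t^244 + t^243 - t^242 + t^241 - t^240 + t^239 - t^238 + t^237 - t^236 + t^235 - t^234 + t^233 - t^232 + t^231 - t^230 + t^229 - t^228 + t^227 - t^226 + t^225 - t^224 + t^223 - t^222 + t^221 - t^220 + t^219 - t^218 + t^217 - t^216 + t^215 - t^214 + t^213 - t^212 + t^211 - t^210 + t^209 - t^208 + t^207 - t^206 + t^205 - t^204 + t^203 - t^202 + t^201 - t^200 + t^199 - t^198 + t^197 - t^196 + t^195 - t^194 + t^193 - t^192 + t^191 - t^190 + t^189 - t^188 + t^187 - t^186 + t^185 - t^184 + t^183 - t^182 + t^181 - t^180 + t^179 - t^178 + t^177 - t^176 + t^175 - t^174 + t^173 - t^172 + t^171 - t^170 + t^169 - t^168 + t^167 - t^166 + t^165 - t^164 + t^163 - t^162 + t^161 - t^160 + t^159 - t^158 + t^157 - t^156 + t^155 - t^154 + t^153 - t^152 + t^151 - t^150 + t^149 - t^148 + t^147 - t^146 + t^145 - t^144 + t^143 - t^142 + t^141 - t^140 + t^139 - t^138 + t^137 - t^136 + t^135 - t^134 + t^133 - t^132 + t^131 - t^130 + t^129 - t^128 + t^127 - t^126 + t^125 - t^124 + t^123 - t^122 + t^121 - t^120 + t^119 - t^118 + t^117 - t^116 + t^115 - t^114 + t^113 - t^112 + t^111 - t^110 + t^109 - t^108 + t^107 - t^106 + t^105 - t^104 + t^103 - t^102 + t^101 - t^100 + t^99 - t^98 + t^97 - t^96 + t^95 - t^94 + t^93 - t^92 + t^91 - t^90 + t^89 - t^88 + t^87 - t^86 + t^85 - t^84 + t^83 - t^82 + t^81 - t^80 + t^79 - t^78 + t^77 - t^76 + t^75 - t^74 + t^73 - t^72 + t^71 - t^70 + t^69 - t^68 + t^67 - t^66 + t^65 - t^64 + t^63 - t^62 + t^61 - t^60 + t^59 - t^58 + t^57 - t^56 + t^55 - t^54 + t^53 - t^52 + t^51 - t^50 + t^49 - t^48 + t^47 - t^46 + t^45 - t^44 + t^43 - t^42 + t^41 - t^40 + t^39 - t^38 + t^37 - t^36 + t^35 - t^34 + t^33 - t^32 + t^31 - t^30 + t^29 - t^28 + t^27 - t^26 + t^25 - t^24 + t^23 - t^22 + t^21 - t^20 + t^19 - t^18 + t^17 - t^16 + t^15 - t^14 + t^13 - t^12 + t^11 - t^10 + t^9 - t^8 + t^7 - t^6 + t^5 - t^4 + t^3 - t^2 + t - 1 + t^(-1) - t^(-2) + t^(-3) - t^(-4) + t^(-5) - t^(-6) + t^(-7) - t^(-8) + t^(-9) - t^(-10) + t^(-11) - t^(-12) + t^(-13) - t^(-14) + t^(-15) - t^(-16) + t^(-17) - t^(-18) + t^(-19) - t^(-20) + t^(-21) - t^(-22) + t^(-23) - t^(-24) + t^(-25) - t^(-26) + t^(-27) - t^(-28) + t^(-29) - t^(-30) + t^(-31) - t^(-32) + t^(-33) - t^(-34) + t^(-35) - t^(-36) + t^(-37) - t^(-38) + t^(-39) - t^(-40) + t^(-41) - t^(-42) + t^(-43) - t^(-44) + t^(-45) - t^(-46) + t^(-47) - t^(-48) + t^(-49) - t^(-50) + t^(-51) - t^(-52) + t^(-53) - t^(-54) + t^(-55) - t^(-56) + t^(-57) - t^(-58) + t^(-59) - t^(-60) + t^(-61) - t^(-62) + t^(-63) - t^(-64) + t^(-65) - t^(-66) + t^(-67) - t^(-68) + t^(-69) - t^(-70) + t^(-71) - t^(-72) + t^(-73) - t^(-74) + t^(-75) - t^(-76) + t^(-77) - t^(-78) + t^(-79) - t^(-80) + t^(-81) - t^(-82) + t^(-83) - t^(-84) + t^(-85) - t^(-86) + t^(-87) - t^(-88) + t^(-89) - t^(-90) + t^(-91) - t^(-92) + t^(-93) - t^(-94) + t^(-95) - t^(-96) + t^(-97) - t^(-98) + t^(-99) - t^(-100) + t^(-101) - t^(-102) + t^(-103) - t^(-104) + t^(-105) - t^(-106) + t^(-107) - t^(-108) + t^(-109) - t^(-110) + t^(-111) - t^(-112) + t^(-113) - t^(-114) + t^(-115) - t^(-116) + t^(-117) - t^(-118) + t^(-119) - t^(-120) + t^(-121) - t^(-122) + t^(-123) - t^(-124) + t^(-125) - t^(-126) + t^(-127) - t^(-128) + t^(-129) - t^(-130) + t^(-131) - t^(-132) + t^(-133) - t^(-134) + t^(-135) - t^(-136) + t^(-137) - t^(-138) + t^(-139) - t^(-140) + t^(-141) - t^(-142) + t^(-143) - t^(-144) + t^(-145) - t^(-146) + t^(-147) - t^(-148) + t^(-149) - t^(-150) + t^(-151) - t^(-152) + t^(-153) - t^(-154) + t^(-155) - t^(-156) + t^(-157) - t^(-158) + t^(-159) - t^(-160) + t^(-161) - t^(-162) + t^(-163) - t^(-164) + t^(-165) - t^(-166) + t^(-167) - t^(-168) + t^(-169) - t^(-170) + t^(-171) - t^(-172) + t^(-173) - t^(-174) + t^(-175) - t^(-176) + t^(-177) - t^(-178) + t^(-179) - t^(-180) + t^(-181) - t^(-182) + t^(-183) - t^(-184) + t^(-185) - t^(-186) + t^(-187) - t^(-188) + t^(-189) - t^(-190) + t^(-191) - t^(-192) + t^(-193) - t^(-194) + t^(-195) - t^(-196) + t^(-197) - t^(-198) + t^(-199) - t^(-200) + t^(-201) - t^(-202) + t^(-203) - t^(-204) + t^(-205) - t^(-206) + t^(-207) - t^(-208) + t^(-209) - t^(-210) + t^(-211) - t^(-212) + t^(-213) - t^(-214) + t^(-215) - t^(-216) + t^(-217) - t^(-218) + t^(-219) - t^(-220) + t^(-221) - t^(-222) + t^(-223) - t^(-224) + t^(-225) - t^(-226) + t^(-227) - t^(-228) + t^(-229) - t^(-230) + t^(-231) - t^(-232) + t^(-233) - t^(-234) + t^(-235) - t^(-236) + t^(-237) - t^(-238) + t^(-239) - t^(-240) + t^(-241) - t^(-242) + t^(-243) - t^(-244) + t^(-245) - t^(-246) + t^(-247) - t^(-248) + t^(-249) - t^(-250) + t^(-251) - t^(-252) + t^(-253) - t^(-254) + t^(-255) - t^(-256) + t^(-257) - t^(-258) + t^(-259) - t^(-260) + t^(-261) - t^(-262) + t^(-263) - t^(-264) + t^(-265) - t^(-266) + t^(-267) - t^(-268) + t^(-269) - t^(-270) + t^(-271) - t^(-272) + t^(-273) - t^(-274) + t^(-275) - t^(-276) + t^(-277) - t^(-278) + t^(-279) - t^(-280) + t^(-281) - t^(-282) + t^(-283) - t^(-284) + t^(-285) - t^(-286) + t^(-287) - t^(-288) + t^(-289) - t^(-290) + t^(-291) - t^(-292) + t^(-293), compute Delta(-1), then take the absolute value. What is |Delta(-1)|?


Step 1: The polynomial has 587 terms with alternating signs, exponents from 293 down to -293.
Step 2: Substitute t = -1. The i-th term has coefficient (-1)^i and exponent (m-i),
  so its value is (-1)^i * (-1)^(m-i) = (-1)^m = -1 for every i.
Step 3: All 587 terms equal -1, so Delta(-1) = 587 * (-1) = -587
Step 4: |Delta(-1)| = 587

587


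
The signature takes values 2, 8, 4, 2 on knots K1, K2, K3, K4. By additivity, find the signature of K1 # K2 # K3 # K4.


The signature is additive under connected sum.
signature(K1 # K2 # K3 # K4) = (2) + (8) + (4) + (2)
= 16

16


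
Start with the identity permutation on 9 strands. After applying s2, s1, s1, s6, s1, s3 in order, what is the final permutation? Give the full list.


Starting with identity [1, 2, 3, 4, 5, 6, 7, 8, 9].
Apply generators in sequence:
  After s2: [1, 3, 2, 4, 5, 6, 7, 8, 9]
  After s1: [3, 1, 2, 4, 5, 6, 7, 8, 9]
  After s1: [1, 3, 2, 4, 5, 6, 7, 8, 9]
  After s6: [1, 3, 2, 4, 5, 7, 6, 8, 9]
  After s1: [3, 1, 2, 4, 5, 7, 6, 8, 9]
  After s3: [3, 1, 4, 2, 5, 7, 6, 8, 9]
Final permutation: [3, 1, 4, 2, 5, 7, 6, 8, 9]

[3, 1, 4, 2, 5, 7, 6, 8, 9]


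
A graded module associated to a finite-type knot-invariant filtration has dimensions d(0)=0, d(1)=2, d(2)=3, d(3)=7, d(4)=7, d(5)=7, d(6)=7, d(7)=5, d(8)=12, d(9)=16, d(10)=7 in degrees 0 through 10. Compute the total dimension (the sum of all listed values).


Total dimension = d(0) + d(1) + ... + d(10)
= 0 + 2 + 3 + 7 + 7 + 7 + 7 + 5 + 12 + 16 + 7
= 73

73


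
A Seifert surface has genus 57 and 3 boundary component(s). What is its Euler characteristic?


chi = 2 - 2g - b
= 2 - 2*57 - 3
= 2 - 114 - 3 = -115

-115


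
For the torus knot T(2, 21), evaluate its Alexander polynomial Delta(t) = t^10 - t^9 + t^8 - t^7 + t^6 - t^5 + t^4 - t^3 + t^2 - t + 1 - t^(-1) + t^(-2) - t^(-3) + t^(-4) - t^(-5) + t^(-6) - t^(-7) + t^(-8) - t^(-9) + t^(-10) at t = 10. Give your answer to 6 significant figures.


Substituting t = 10 into Delta(t) = t^10 - t^9 + t^8 - t^7 + t^6 - t^5 + t^4 - t^3 + t^2 - t + 1 - t^(-1) + t^(-2) - t^(-3) + t^(-4) - t^(-5) + t^(-6) - t^(-7) + t^(-8) - t^(-9) + t^(-10):
Term values: (10000000000) + (-1000000000) + (100000000) + (-10000000) + (1000000) + (-100000) + (10000) + (-1000) + (100) + (-10) + (1) + (-0.1) + (0.01) + (-0.001) + (0.0001) + (-1e-05) + (1e-06) + (-1e-07) + (1e-08) + (-1e-09) + (1e-10)
Sum = 9090909091
Rounded to 6 significant figures: 9.09091e+09

9.09091e+09


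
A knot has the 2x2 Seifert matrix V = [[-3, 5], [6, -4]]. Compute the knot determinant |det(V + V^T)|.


Step 1: Form V + V^T where V = [[-3, 5], [6, -4]]
  V^T = [[-3, 6], [5, -4]]
  V + V^T = [[-6, 11], [11, -8]]
Step 2: det(V + V^T) = (-6)*(-8) - 11*11
  = 48 - 121 = -73
Step 3: Knot determinant = |det(V + V^T)| = |-73| = 73

73


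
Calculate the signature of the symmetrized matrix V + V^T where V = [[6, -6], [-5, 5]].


Step 1: V + V^T = [[12, -11], [-11, 10]]
Step 2: trace = 22, det = -1
Step 3: Discriminant = 22^2 - 4*(-1) = 488
Step 4: Eigenvalues: 22.0454, -0.045361
Step 5: Signature = (# positive eigenvalues) - (# negative eigenvalues) = 0

0


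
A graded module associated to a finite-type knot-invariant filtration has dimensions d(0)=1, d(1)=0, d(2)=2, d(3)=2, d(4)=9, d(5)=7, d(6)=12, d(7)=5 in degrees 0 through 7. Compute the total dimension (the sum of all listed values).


Total dimension = d(0) + d(1) + ... + d(7)
= 1 + 0 + 2 + 2 + 9 + 7 + 12 + 5
= 38

38


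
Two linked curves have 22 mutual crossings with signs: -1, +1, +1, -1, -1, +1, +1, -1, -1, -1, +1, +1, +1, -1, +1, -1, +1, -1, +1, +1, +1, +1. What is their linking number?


Step 1: Count positive crossings: 13
Step 2: Count negative crossings: 9
Step 3: Sum of signs = 13 - 9 = 4
Step 4: Linking number = sum/2 = 4/2 = 2

2


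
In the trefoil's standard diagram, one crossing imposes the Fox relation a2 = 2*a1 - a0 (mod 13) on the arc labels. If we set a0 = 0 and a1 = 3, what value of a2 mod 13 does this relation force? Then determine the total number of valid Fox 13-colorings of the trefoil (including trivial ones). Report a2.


Step 1: Apply the given crossing relation 2*a1 - a0 - a2 = 0 (mod 13).
  a2 = 2*a1 - a0 mod 13
  a2 = 2*3 - 0 mod 13
  a2 = 6 - 0 mod 13
  a2 = 6 mod 13 = 6
Step 2: The trefoil has determinant 3.
  Number of Fox p-colorings (p prime) is p^2 if p = 3, else p.
  Since 13 does not divide 3, only trivial (constant) colorings exist.
  (So the trial a0 = 0, a1 = 3 with a0 != a1 does NOT extend to a valid coloring of the whole trefoil: the other two crossing relations require 3*(a1 - a0) = 0 (mod 13), which fails.)
  Total colorings = 13
Step 3: a2 = 6, total Fox 13-colorings = 13

6


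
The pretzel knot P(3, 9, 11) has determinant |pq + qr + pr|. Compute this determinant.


Step 1: Compute pq + qr + pr.
pq = 3*9 = 27
qr = 9*11 = 99
pr = 3*11 = 33
pq + qr + pr = 27 + 99 + 33 = 159
Step 2: Take absolute value.
det(P(3,9,11)) = |159| = 159

159


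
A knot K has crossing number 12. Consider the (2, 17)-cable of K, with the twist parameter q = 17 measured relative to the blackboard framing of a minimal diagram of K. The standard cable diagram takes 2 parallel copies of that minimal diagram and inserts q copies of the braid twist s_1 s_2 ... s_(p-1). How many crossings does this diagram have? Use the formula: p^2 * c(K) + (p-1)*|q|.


Step 1: Each of the c(K) crossings of the companion diagram becomes p*p = p^2 crossings among the p parallel strands, and each of the |q| twists s_1 s_2 ... s_(p-1) adds (p-1) crossings.
  Crossings = p^2 * c(K) + (p-1)*|q|
Step 2: = 2^2 * 12 + (2-1)*17
Step 3: = 4*12 + 1*17
Step 4: = 48 + 17 = 65

65


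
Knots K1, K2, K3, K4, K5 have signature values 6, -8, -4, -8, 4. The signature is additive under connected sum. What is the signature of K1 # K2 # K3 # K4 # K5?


The signature is additive under connected sum.
signature(K1 # K2 # K3 # K4 # K5) = (6) + (-8) + (-4) + (-8) + (4)
= -10

-10


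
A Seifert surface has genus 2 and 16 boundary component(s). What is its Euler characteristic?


chi = 2 - 2g - b
= 2 - 2*2 - 16
= 2 - 4 - 16 = -18

-18


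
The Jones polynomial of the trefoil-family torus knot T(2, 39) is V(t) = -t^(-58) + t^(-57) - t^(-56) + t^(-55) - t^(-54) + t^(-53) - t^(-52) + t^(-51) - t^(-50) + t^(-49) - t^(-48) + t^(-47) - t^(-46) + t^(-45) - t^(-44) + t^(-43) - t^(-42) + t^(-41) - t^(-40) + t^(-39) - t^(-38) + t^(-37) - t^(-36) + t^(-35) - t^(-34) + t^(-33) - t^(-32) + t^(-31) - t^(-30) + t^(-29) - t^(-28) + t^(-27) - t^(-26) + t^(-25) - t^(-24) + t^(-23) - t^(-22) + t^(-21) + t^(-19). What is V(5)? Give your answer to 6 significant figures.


Substituting t = 5 into V(t) = -t^(-58) + t^(-57) - t^(-56) + t^(-55) - t^(-54) + t^(-53) - t^(-52) + t^(-51) - t^(-50) + t^(-49) - t^(-48) + t^(-47) - t^(-46) + t^(-45) - t^(-44) + t^(-43) - t^(-42) + t^(-41) - t^(-40) + t^(-39) - t^(-38) + t^(-37) - t^(-36) + t^(-35) - t^(-34) + t^(-33) - t^(-32) + t^(-31) - t^(-30) + t^(-29) - t^(-28) + t^(-27) - t^(-26) + t^(-25) - t^(-24) + t^(-23) - t^(-22) + t^(-21) + t^(-19):
  (-)t^(-58) = -2.8823e-41
  (+)t^(-57) = 1.44115e-40
  (-)t^(-56) = -7.20576e-40
  (+)t^(-55) = 3.60288e-39
  (-)t^(-54) = -1.80144e-38
  (+)t^(-53) = 9.0072e-38
  (-)t^(-52) = -4.5036e-37
  (+)t^(-51) = 2.2518e-36
  (-)t^(-50) = -1.1259e-35
  (+)t^(-49) = 5.6295e-35
  (-)t^(-48) = -2.81475e-34
  (+)t^(-47) = 1.40737e-33
  (-)t^(-46) = -7.03687e-33
  (+)t^(-45) = 3.51844e-32
  (-)t^(-44) = -1.75922e-31
  (+)t^(-43) = 8.79609e-31
  (-)t^(-42) = -4.39805e-30
  (+)t^(-41) = 2.19902e-29
  (-)t^(-40) = -1.09951e-28
  (+)t^(-39) = 5.49756e-28
  (-)t^(-38) = -2.74878e-27
  (+)t^(-37) = 1.37439e-26
  (-)t^(-36) = -6.87195e-26
  (+)t^(-35) = 3.43597e-25
  (-)t^(-34) = -1.71799e-24
  (+)t^(-33) = 8.58993e-24
  (-)t^(-32) = -4.29497e-23
  (+)t^(-31) = 2.14748e-22
  (-)t^(-30) = -1.07374e-21
  (+)t^(-29) = 5.36871e-21
  (-)t^(-28) = -2.68435e-20
  (+)t^(-27) = 1.34218e-19
  (-)t^(-26) = -6.71089e-19
  (+)t^(-25) = 3.35544e-18
  (-)t^(-24) = -1.67772e-17
  (+)t^(-23) = 8.38861e-17
  (-)t^(-22) = -4.1943e-16
  (+)t^(-21) = 2.09715e-15
  (+)t^(-19) = 5.24288e-14
Sum = (-2.8823e-41) + (1.44115e-40) + (-7.20576e-40) + (3.60288e-39) + (-1.80144e-38) + (9.0072e-38) + (-4.5036e-37) + (2.2518e-36) + (-1.1259e-35) + (5.6295e-35) + (-2.81475e-34) + (1.40737e-33) + (-7.03687e-33) + (3.51844e-32) + (-1.75922e-31) + (8.79609e-31) + (-4.39805e-30) + (2.19902e-29) + (-1.09951e-28) + (5.49756e-28) + (-2.74878e-27) + (1.37439e-26) + (-6.87195e-26) + (3.43597e-25) + (-1.71799e-24) + (8.58993e-24) + (-4.29497e-23) + (2.14748e-22) + (-1.07374e-21) + (5.36871e-21) + (-2.68435e-20) + (1.34218e-19) + (-6.71089e-19) + (3.35544e-18) + (-1.67772e-17) + (8.38861e-17) + (-4.1943e-16) + (2.09715e-15) + (5.24288e-14)
= 5.417642667e-14
Rounded to 6 significant figures: 5.41764e-14

5.41764e-14


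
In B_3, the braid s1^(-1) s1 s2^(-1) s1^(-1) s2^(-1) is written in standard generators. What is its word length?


The word length counts the number of generators (including inverses).
Listing each generator: s1^(-1), s1, s2^(-1), s1^(-1), s2^(-1)
There are 5 generators in this braid word.

5


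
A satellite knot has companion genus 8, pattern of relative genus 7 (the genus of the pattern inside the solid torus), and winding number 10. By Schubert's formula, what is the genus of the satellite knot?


Schubert: g(satellite) = g_rel(pattern) + |winding| * g(companion),
where g_rel(pattern) is the genus of the pattern relative to the solid torus.
= 7 + 10 * 8
= 7 + 80 = 87

87


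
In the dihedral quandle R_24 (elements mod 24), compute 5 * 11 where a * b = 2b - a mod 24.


5 * 11 = 2*11 - 5 mod 24
= 22 - 5 mod 24
= 17 mod 24 = 17

17


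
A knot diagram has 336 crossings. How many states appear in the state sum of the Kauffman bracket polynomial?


Each crossing contributes 2 choices (A-smoothing or B-smoothing).
Total states = 2^336 = 139984046386112763159840142535527767382602843577165595931249318810236991948760059086304843329475444736

139984046386112763159840142535527767382602843577165595931249318810236991948760059086304843329475444736


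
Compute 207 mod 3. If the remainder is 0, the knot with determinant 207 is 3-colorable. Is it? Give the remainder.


Step 1: A knot is p-colorable if and only if p divides its determinant.
Step 2: Compute 207 mod 3.
207 = 69 * 3 + 0
Step 3: 207 mod 3 = 0
Step 4: The knot is 3-colorable: yes

0


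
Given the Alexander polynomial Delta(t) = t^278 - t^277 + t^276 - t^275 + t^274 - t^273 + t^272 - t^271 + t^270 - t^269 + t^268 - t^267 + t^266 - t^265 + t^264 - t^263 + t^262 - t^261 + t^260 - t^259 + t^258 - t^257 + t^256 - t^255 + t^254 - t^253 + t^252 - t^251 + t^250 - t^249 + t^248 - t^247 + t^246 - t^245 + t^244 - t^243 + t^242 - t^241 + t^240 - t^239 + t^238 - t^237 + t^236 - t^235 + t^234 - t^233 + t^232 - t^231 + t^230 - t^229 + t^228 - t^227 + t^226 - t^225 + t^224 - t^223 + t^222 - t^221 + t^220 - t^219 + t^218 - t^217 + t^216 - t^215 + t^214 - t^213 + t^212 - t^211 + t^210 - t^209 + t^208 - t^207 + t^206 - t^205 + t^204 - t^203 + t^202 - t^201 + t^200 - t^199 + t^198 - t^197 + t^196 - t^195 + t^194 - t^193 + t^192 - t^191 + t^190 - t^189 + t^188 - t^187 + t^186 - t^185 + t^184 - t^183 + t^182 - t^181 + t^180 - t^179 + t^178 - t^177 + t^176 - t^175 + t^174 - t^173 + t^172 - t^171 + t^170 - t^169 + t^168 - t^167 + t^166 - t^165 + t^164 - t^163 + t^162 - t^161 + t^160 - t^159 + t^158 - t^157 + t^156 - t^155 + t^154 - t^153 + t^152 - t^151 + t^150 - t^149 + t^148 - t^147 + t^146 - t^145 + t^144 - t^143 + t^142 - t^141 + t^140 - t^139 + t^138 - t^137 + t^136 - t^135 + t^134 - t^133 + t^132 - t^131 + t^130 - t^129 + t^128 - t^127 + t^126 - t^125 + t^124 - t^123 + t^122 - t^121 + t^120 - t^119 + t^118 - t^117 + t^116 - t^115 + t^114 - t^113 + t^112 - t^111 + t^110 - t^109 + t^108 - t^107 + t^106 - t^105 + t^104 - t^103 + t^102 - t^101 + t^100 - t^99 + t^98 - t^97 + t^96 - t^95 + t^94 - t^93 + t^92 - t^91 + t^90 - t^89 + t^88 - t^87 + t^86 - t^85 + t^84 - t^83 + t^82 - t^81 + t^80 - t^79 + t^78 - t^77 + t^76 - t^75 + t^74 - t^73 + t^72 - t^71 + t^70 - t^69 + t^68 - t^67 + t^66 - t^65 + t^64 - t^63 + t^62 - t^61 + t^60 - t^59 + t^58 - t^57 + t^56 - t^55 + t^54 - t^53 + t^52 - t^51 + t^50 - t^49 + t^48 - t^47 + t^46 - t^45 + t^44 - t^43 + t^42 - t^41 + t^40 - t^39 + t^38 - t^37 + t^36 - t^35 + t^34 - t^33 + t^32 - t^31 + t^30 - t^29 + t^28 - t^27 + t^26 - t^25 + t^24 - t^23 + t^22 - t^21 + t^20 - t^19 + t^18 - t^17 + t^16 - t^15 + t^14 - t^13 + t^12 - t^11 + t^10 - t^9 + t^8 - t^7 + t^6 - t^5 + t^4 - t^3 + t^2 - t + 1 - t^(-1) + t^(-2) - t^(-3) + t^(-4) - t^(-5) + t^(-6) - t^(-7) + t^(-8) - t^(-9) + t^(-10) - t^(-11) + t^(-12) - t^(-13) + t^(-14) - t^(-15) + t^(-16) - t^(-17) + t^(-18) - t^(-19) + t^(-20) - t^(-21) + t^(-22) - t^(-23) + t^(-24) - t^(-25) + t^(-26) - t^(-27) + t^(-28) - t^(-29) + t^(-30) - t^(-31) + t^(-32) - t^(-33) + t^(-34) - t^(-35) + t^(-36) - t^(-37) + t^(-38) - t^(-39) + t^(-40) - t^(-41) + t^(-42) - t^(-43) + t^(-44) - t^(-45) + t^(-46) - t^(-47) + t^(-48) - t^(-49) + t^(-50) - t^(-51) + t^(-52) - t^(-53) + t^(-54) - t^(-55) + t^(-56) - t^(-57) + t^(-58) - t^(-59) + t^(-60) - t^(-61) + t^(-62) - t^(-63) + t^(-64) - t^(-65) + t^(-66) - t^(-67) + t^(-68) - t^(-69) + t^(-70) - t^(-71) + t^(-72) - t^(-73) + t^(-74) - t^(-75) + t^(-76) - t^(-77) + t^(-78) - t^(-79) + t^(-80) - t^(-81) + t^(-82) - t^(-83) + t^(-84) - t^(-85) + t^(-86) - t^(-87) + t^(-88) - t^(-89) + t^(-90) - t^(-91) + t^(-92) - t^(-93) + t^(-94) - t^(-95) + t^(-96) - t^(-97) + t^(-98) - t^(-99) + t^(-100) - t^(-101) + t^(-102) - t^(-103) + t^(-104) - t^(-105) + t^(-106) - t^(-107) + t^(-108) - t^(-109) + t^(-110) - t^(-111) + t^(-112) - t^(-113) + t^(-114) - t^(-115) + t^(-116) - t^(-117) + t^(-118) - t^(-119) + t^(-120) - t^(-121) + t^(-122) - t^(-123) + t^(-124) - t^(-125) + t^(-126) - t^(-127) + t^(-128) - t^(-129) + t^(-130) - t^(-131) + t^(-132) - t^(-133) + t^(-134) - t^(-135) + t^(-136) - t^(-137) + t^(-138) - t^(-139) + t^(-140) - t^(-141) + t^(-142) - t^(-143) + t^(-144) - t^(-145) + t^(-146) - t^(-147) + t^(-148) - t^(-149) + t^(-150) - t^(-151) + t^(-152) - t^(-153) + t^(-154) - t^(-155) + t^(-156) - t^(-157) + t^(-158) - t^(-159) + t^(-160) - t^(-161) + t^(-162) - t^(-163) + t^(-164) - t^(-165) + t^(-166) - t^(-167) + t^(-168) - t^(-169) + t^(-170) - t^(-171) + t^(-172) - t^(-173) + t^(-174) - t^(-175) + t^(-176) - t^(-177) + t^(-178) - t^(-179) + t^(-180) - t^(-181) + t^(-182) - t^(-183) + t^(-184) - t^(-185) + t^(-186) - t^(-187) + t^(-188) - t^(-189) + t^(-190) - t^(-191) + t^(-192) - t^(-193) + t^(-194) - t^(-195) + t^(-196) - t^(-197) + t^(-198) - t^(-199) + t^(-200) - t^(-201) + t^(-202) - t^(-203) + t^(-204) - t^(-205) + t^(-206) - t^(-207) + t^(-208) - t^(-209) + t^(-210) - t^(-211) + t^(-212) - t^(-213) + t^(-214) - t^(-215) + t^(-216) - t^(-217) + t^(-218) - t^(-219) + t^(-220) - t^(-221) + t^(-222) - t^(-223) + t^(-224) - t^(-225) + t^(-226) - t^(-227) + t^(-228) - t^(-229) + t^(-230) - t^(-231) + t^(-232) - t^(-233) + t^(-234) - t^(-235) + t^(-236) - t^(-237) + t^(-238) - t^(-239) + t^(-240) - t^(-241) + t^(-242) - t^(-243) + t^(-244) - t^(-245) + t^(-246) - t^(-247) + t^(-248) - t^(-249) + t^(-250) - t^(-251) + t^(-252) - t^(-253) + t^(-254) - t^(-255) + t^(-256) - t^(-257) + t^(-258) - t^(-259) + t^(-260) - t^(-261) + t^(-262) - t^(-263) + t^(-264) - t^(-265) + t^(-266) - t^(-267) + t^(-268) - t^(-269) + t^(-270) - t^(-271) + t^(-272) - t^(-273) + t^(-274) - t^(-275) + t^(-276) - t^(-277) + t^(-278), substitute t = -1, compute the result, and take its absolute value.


Step 1: The polynomial has 557 terms with alternating signs, exponents from 278 down to -278.
Step 2: Substitute t = -1. The i-th term has coefficient (-1)^i and exponent (m-i),
  so its value is (-1)^i * (-1)^(m-i) = (-1)^m = 1 for every i.
Step 3: All 557 terms equal 1, so Delta(-1) = 557 * (1) = 557
Step 4: |Delta(-1)| = 557

557


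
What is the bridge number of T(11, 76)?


The bridge number of T(p,q) is min(p,q).
min(11, 76) = 11

11


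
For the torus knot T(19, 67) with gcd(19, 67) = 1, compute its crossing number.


For a torus knot T(p, q) with gcd(p,q)=1,
the crossing number is min(p*(q-1), q*(p-1)).
p*(q-1) = 19*66 = 1254
q*(p-1) = 67*18 = 1206
min(1254, 1206) = 1206

1206


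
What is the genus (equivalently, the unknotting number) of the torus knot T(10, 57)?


For a torus knot T(p,q), both the unknotting number and genus equal (p-1)(q-1)/2.
= (10-1)(57-1)/2
= 9*56/2
= 504/2 = 252

252


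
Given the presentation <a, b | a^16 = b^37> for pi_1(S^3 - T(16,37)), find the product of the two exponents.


The relation is a^16 = b^37.
Product of exponents = 16 * 37
= 592

592


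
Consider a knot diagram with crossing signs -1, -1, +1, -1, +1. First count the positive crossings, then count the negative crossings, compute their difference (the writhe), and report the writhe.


Step 1: Count positive crossings (+1).
Positive crossings: 2
Step 2: Count negative crossings (-1).
Negative crossings: 3
Step 3: Writhe = (positive) - (negative)
w = 2 - 3 = -1
Step 4: |w| = 1, and w is negative

-1


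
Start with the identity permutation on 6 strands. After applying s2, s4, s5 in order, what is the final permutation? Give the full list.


Starting with identity [1, 2, 3, 4, 5, 6].
Apply generators in sequence:
  After s2: [1, 3, 2, 4, 5, 6]
  After s4: [1, 3, 2, 5, 4, 6]
  After s5: [1, 3, 2, 5, 6, 4]
Final permutation: [1, 3, 2, 5, 6, 4]

[1, 3, 2, 5, 6, 4]


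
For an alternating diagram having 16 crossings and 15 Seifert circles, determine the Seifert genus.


For alternating knots, g = (c - s + 1)/2.
= (16 - 15 + 1)/2
= 2/2 = 1

1


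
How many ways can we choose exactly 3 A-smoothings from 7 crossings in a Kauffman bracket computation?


We choose which 3 of 7 crossings get A-smoothings.
C(7, 3) = 7! / (3! * 4!)
= 35

35


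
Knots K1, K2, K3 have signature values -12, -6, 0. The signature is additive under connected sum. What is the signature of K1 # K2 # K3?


The signature is additive under connected sum.
signature(K1 # K2 # K3) = (-12) + (-6) + (0)
= -18

-18


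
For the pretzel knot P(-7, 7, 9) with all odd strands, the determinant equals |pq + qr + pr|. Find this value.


Step 1: Compute pq + qr + pr.
pq = (-7)*7 = -49
qr = 7*9 = 63
pr = (-7)*9 = -63
pq + qr + pr = -49 + 63 + (-63) = -49
Step 2: Take absolute value.
det(P(-7,7,9)) = |-49| = 49

49


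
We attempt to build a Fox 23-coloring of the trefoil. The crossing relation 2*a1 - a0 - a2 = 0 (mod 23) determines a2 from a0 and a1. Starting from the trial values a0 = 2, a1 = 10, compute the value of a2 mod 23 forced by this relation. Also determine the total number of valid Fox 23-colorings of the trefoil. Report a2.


Step 1: Apply the given crossing relation 2*a1 - a0 - a2 = 0 (mod 23).
  a2 = 2*a1 - a0 mod 23
  a2 = 2*10 - 2 mod 23
  a2 = 20 - 2 mod 23
  a2 = 18 mod 23 = 18
Step 2: The trefoil has determinant 3.
  Number of Fox p-colorings (p prime) is p^2 if p = 3, else p.
  Since 23 does not divide 3, only trivial (constant) colorings exist.
  (So the trial a0 = 2, a1 = 10 with a0 != a1 does NOT extend to a valid coloring of the whole trefoil: the other two crossing relations require 3*(a1 - a0) = 0 (mod 23), which fails.)
  Total colorings = 23
Step 3: a2 = 18, total Fox 23-colorings = 23

18


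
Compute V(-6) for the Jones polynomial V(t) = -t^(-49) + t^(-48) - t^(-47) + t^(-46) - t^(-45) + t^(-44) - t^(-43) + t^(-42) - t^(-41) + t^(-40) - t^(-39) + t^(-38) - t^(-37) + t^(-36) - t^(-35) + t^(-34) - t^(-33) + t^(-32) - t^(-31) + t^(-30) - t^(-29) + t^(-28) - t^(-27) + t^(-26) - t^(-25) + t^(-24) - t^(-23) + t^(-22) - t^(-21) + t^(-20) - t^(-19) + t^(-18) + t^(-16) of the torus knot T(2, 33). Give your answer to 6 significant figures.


Substituting t = -6 into V(t) = -t^(-49) + t^(-48) - t^(-47) + t^(-46) - t^(-45) + t^(-44) - t^(-43) + t^(-42) - t^(-41) + t^(-40) - t^(-39) + t^(-38) - t^(-37) + t^(-36) - t^(-35) + t^(-34) - t^(-33) + t^(-32) - t^(-31) + t^(-30) - t^(-29) + t^(-28) - t^(-27) + t^(-26) - t^(-25) + t^(-24) - t^(-23) + t^(-22) - t^(-21) + t^(-20) - t^(-19) + t^(-18) + t^(-16):
  (-)t^(-49) = 7.42316e-39
  (+)t^(-48) = 4.4539e-38
  (-)t^(-47) = 2.67234e-37
  (+)t^(-46) = 1.6034e-36
  (-)t^(-45) = 9.62041e-36
  (+)t^(-44) = 5.77225e-35
  (-)t^(-43) = 3.46335e-34
  (+)t^(-42) = 2.07801e-33
  (-)t^(-41) = 1.24681e-32
  (+)t^(-40) = 7.48083e-32
  (-)t^(-39) = 4.4885e-31
  (+)t^(-38) = 2.6931e-30
  (-)t^(-37) = 1.61586e-29
  (+)t^(-36) = 9.69516e-29
  (-)t^(-35) = 5.8171e-28
  (+)t^(-34) = 3.49026e-27
  (-)t^(-33) = 2.09415e-26
  (+)t^(-32) = 1.25649e-25
  (-)t^(-31) = 7.53896e-25
  (+)t^(-30) = 4.52337e-24
  (-)t^(-29) = 2.71402e-23
  (+)t^(-28) = 1.62841e-22
  (-)t^(-27) = 9.77049e-22
  (+)t^(-26) = 5.86229e-21
  (-)t^(-25) = 3.51738e-20
  (+)t^(-24) = 2.11043e-19
  (-)t^(-23) = 1.26626e-18
  (+)t^(-22) = 7.59753e-18
  (-)t^(-21) = 4.55852e-17
  (+)t^(-20) = 2.73511e-16
  (-)t^(-19) = 1.64107e-15
  (+)t^(-18) = 9.8464e-15
  (+)t^(-16) = 3.5447e-13
Sum = (7.42316e-39) + (4.4539e-38) + (2.67234e-37) + (1.6034e-36) + (9.62041e-36) + (5.77225e-35) + (3.46335e-34) + (2.07801e-33) + (1.24681e-32) + (7.48083e-32) + (4.4885e-31) + (2.6931e-30) + (1.61586e-29) + (9.69516e-29) + (5.8171e-28) + (3.49026e-27) + (2.09415e-26) + (1.25649e-25) + (7.53896e-25) + (4.52337e-24) + (2.71402e-23) + (1.62841e-22) + (9.77049e-22) + (5.86229e-21) + (3.51738e-20) + (2.11043e-19) + (1.26626e-18) + (7.59753e-18) + (4.55852e-17) + (2.73511e-16) + (1.64107e-15) + (9.8464e-15) + (3.5447e-13)
= 3.662860956e-13
Rounded to 6 significant figures: 3.66286e-13

3.66286e-13


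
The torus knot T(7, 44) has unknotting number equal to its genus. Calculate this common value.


For a torus knot T(p,q), both the unknotting number and genus equal (p-1)(q-1)/2.
= (7-1)(44-1)/2
= 6*43/2
= 258/2 = 129

129


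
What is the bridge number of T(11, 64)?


The bridge number of T(p,q) is min(p,q).
min(11, 64) = 11

11


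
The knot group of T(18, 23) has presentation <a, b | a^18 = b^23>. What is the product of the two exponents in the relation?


The relation is a^18 = b^23.
Product of exponents = 18 * 23
= 414

414


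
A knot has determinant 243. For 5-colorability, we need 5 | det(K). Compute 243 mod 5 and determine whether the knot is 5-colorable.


Step 1: A knot is p-colorable if and only if p divides its determinant.
Step 2: Compute 243 mod 5.
243 = 48 * 5 + 3
Step 3: 243 mod 5 = 3
Step 4: The knot is 5-colorable: no

3


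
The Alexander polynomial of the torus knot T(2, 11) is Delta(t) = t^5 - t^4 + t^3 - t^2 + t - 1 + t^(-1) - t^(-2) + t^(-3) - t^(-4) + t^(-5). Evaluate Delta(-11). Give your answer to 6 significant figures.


Substituting t = -11 into Delta(t) = t^5 - t^4 + t^3 - t^2 + t - 1 + t^(-1) - t^(-2) + t^(-3) - t^(-4) + t^(-5):
Term values: (-161051) + (-14641) + (-1331) + (-121) + (-11) + (-1) + (-0.0909091) + (-0.00826446) + (-0.000751315) + (-6.83013e-05) + (-6.20921e-06)
Sum = -177156.1
Rounded to 6 significant figures: -177156

-177156


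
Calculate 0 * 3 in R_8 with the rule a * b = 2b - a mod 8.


0 * 3 = 2*3 - 0 mod 8
= 6 - 0 mod 8
= 6 mod 8 = 6

6


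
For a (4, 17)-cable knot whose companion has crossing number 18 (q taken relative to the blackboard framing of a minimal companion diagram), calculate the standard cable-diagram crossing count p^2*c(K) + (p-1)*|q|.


Step 1: Each of the c(K) crossings of the companion diagram becomes p*p = p^2 crossings among the p parallel strands, and each of the |q| twists s_1 s_2 ... s_(p-1) adds (p-1) crossings.
  Crossings = p^2 * c(K) + (p-1)*|q|
Step 2: = 4^2 * 18 + (4-1)*17
Step 3: = 16*18 + 3*17
Step 4: = 288 + 51 = 339

339


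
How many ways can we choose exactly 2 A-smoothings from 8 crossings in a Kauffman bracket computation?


We choose which 2 of 8 crossings get A-smoothings.
C(8, 2) = 8! / (2! * 6!)
= 28

28


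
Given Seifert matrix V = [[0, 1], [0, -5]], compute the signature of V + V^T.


Step 1: V + V^T = [[0, 1], [1, -10]]
Step 2: trace = -10, det = -1
Step 3: Discriminant = (-10)^2 - 4*(-1) = 104
Step 4: Eigenvalues: 0.0990195, -10.099
Step 5: Signature = (# positive eigenvalues) - (# negative eigenvalues) = 0

0


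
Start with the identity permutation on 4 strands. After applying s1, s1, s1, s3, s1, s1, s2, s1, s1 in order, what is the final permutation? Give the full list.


Starting with identity [1, 2, 3, 4].
Apply generators in sequence:
  After s1: [2, 1, 3, 4]
  After s1: [1, 2, 3, 4]
  After s1: [2, 1, 3, 4]
  After s3: [2, 1, 4, 3]
  After s1: [1, 2, 4, 3]
  After s1: [2, 1, 4, 3]
  After s2: [2, 4, 1, 3]
  After s1: [4, 2, 1, 3]
  After s1: [2, 4, 1, 3]
Final permutation: [2, 4, 1, 3]

[2, 4, 1, 3]


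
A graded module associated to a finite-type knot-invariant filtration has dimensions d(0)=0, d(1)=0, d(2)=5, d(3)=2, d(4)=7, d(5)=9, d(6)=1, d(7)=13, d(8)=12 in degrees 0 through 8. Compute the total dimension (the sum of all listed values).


Total dimension = d(0) + d(1) + ... + d(8)
= 0 + 0 + 5 + 2 + 7 + 9 + 1 + 13 + 12
= 49

49


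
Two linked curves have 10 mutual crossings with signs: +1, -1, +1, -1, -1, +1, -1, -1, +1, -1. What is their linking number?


Step 1: Count positive crossings: 4
Step 2: Count negative crossings: 6
Step 3: Sum of signs = 4 - 6 = -2
Step 4: Linking number = sum/2 = -2/2 = -1

-1


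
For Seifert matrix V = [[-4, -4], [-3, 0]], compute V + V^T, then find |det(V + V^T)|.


Step 1: Form V + V^T where V = [[-4, -4], [-3, 0]]
  V^T = [[-4, -3], [-4, 0]]
  V + V^T = [[-8, -7], [-7, 0]]
Step 2: det(V + V^T) = (-8)*0 - (-7)*(-7)
  = 0 - 49 = -49
Step 3: Knot determinant = |det(V + V^T)| = |-49| = 49

49


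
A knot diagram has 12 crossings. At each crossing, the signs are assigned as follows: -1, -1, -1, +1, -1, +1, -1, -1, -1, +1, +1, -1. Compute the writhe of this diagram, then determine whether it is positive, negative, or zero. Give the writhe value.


Step 1: Count positive crossings (+1).
Positive crossings: 4
Step 2: Count negative crossings (-1).
Negative crossings: 8
Step 3: Writhe = (positive) - (negative)
w = 4 - 8 = -4
Step 4: |w| = 4, and w is negative

-4


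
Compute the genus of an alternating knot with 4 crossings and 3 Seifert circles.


For alternating knots, g = (c - s + 1)/2.
= (4 - 3 + 1)/2
= 2/2 = 1

1


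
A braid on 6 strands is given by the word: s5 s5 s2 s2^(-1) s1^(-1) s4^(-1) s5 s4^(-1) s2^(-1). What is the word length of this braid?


The word length counts the number of generators (including inverses).
Listing each generator: s5, s5, s2, s2^(-1), s1^(-1), s4^(-1), s5, s4^(-1), s2^(-1)
There are 9 generators in this braid word.

9


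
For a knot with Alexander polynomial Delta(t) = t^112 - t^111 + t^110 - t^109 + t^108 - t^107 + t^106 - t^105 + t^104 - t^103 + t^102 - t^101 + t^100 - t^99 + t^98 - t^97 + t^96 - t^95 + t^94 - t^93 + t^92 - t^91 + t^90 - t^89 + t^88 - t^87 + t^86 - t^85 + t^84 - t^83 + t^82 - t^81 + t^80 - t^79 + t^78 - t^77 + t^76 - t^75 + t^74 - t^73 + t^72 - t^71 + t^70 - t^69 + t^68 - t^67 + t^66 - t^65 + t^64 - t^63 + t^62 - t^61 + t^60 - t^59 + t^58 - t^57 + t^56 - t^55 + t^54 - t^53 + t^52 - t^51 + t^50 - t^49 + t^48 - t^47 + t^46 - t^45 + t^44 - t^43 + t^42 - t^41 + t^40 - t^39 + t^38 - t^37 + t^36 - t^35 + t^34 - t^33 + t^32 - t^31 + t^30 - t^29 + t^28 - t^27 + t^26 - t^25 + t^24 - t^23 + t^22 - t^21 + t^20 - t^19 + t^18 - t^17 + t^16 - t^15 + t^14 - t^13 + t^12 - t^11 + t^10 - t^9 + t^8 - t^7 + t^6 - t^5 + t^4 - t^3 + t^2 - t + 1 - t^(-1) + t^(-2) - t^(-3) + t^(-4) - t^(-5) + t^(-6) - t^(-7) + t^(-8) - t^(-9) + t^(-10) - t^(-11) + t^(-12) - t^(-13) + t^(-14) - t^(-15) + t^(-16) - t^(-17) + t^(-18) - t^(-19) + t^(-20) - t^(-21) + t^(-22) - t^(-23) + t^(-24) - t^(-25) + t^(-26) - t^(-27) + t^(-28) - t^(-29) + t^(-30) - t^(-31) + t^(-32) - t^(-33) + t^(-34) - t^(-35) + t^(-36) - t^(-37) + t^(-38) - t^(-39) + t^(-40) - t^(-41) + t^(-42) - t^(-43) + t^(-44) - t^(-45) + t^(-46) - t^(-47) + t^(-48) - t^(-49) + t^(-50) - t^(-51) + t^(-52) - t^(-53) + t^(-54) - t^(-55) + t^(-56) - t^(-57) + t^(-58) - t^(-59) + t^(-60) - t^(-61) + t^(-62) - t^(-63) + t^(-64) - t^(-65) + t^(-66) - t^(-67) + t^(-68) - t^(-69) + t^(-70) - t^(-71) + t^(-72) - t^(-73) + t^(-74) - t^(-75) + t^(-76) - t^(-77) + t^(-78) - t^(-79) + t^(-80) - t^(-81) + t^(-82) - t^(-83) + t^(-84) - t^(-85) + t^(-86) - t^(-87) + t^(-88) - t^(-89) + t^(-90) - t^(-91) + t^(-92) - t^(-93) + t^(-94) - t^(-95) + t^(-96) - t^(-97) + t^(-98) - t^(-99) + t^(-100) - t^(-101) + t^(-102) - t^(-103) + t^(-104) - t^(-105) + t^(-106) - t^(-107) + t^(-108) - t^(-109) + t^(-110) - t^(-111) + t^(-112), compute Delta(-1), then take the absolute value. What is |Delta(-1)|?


Step 1: The polynomial has 225 terms with alternating signs, exponents from 112 down to -112.
Step 2: Substitute t = -1. The i-th term has coefficient (-1)^i and exponent (m-i),
  so its value is (-1)^i * (-1)^(m-i) = (-1)^m = 1 for every i.
Step 3: All 225 terms equal 1, so Delta(-1) = 225 * (1) = 225
Step 4: |Delta(-1)| = 225

225
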